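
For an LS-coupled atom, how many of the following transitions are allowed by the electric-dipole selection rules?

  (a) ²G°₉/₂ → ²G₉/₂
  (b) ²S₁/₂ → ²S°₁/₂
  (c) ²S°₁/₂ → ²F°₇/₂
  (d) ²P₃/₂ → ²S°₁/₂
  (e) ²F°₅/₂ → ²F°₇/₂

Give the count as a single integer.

2

(a) allowed
(b) forbidden (ΔL fails)
(c) forbidden (parity, ΔL, ΔJ fail)
(d) allowed
(e) forbidden (parity fails)
Total allowed: 2 of 5.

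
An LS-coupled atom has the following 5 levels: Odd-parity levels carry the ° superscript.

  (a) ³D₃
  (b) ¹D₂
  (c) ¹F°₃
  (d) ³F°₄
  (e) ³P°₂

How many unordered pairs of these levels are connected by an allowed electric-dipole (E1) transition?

(a)–(b): forbidden (parity, ΔS).
(a)–(c): forbidden (ΔS).
(a)–(d): allowed.
(a)–(e): allowed.
(b)–(c): allowed.
(b)–(d): forbidden (ΔS, ΔJ).
(b)–(e): forbidden (ΔS).
(c)–(d): forbidden (parity, ΔS).
(c)–(e): forbidden (parity, ΔS, ΔL).
(d)–(e): forbidden (parity, ΔL, ΔJ).
Allowed pairs: 3 of 10.

3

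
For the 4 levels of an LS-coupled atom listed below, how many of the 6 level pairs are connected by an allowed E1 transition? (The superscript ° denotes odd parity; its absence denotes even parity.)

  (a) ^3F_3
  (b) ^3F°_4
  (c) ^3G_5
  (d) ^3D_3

3

(a)–(b): allowed.
(a)–(c): forbidden (parity, ΔJ).
(a)–(d): forbidden (parity).
(b)–(c): allowed.
(b)–(d): allowed.
(c)–(d): forbidden (parity, ΔL, ΔJ).
Allowed pairs: 3 of 6.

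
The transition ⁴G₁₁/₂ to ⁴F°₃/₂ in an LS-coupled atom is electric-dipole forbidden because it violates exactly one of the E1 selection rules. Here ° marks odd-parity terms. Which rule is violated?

Reading off the term symbols: S 3/2→3/2, L 4→3, J 11/2→3/2, parity even→odd.
Parity must change: even → odd — ok.
ΔS = 0: S: 3/2 → 3/2 — ok.
ΔL = 0, ±1 (not L=0↔0): L: 4 → 3, ΔL = -1 — ok.
ΔJ = 0, ±1 (not J=0↔0): J: 11/2 → 3/2, ΔJ = -4 — fails.

the ΔJ = 0, ±1 rule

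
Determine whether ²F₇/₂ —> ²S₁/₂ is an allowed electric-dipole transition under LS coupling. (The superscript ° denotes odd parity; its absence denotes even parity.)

Parity must change: even → even — fails.
ΔS = 0: S: 1/2 → 1/2 — passes.
ΔL = 0, ±1 (not L=0↔0): L: 3 → 0, ΔL = -3 — fails.
ΔJ = 0, ±1 (not J=0↔0): J: 7/2 → 1/2, ΔJ = -3 — fails.
Rule(s) violated: parity, ΔL, ΔJ.

forbidden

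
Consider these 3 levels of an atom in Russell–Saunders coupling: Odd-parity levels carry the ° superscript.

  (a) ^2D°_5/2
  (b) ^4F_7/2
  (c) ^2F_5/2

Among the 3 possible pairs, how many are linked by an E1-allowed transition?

(a)–(b): forbidden (ΔS).
(a)–(c): allowed.
(b)–(c): forbidden (parity, ΔS).
Allowed pairs: 1 of 3.

1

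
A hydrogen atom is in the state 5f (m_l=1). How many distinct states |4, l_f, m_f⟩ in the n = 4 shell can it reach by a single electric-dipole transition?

E1 requires Δl = ±1, so l_f ∈ {2, 4}; with 0 ≤ l_f ≤ n_f−1 = 3, the allowed l_f values are {2}.
For l_f = 2: m_f ∈ {m_i−1, m_i, m_i+1} ∩ [−2, 2] = {0, 1, 2} → 3 states.
Total: 3.

3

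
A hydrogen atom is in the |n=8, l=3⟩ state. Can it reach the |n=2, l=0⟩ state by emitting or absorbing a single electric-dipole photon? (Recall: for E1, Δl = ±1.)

Initial l = 3, final l = 0, so Δl = -3. E1 requires Δl = ±1: violated.
The transition is electric-dipole forbidden.

forbidden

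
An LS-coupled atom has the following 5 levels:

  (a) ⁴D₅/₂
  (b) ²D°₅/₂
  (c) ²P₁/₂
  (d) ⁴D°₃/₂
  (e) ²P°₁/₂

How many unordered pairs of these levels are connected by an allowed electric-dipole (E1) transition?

(a)–(b): forbidden (ΔS).
(a)–(c): forbidden (parity, ΔS, ΔJ).
(a)–(d): allowed.
(a)–(e): forbidden (ΔS, ΔJ).
(b)–(c): forbidden (ΔJ).
(b)–(d): forbidden (parity, ΔS).
(b)–(e): forbidden (parity, ΔJ).
(c)–(d): forbidden (ΔS).
(c)–(e): allowed.
(d)–(e): forbidden (parity, ΔS).
Allowed pairs: 2 of 10.

2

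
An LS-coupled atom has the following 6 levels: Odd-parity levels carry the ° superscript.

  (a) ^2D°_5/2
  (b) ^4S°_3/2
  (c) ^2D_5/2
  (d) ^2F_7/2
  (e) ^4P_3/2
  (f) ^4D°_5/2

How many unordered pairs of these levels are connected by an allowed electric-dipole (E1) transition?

4

(a)–(b): forbidden (parity, ΔS, ΔL).
(a)–(c): allowed.
(a)–(d): allowed.
(a)–(e): forbidden (ΔS).
(a)–(f): forbidden (parity, ΔS).
(b)–(c): forbidden (ΔS, ΔL).
(b)–(d): forbidden (ΔS, ΔL, ΔJ).
(b)–(e): allowed.
(b)–(f): forbidden (parity, ΔL).
(c)–(d): forbidden (parity).
(c)–(e): forbidden (parity, ΔS).
(c)–(f): forbidden (ΔS).
(d)–(e): forbidden (parity, ΔS, ΔL, ΔJ).
(d)–(f): forbidden (ΔS).
(e)–(f): allowed.
Allowed pairs: 4 of 15.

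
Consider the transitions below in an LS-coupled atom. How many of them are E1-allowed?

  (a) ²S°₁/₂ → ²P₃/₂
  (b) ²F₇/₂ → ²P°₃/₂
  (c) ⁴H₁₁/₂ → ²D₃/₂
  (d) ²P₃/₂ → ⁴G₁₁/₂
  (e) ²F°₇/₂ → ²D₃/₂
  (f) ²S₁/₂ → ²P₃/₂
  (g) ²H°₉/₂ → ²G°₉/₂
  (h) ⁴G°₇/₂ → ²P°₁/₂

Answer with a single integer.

1

(a) allowed
(b) forbidden (ΔL, ΔJ fail)
(c) forbidden (parity, ΔS, ΔL, ΔJ fail)
(d) forbidden (parity, ΔS, ΔL, ΔJ fail)
(e) forbidden (ΔJ fails)
(f) forbidden (parity fails)
(g) forbidden (parity fails)
(h) forbidden (parity, ΔS, ΔL, ΔJ fail)
Total allowed: 1 of 8.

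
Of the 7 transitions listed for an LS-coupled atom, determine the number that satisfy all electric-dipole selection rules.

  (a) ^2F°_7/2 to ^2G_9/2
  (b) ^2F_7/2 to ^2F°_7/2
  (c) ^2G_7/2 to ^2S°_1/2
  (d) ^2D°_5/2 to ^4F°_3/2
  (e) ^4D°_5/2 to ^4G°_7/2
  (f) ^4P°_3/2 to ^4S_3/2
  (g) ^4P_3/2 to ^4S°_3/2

4

(a) allowed
(b) allowed
(c) forbidden (ΔL, ΔJ fail)
(d) forbidden (parity, ΔS fail)
(e) forbidden (parity, ΔL fail)
(f) allowed
(g) allowed
Total allowed: 4 of 7.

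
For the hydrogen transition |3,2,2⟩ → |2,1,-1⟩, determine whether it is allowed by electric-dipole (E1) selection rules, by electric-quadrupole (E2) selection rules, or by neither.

neither

Δl = 1 − 2 = -1; l_i + l_f = 3.
Δm_l = -3.
E1 (Δl = ±1, |Δm_l| ≤ 1): not satisfied.
E2 (Δl = 0,±2, l_i+l_f ≥ 2, |Δm_l| ≤ 2): not satisfied.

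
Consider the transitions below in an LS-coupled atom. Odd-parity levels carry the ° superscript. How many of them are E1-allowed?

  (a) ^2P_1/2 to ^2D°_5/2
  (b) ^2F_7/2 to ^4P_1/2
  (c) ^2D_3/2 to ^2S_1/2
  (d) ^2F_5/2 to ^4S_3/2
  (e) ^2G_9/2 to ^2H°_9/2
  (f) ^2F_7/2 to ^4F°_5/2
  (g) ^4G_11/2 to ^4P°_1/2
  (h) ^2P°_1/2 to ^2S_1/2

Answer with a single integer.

2

(a) forbidden (ΔJ fails)
(b) forbidden (parity, ΔS, ΔL, ΔJ fail)
(c) forbidden (parity, ΔL fail)
(d) forbidden (parity, ΔS, ΔL fail)
(e) allowed
(f) forbidden (ΔS fails)
(g) forbidden (ΔL, ΔJ fail)
(h) allowed
Total allowed: 2 of 8.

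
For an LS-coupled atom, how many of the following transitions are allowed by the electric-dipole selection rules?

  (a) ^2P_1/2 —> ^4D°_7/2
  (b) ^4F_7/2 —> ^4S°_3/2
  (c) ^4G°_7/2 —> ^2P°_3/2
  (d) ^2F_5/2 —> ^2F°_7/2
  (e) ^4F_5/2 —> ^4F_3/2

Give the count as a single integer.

(a) forbidden (ΔS, ΔJ fail)
(b) forbidden (ΔL, ΔJ fail)
(c) forbidden (parity, ΔS, ΔL, ΔJ fail)
(d) allowed
(e) forbidden (parity fails)
Total allowed: 1 of 5.

1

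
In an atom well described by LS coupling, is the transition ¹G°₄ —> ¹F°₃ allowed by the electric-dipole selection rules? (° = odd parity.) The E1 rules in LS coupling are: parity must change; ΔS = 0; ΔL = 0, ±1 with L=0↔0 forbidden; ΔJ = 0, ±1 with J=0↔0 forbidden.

Initial level: S=0, L=4, J=4, parity odd. Final level: S=0, L=3, J=3, parity odd.
ΔL = 0, ±1 (not L=0↔0): L: 4 → 3, ΔL = -1 — passes.
ΔJ = 0, ±1 (not J=0↔0): J: 4 → 3, ΔJ = -1 — passes.
Parity must change: odd → odd — fails.
ΔS = 0: S: 0 → 0 — passes.
Rule(s) violated: parity.

forbidden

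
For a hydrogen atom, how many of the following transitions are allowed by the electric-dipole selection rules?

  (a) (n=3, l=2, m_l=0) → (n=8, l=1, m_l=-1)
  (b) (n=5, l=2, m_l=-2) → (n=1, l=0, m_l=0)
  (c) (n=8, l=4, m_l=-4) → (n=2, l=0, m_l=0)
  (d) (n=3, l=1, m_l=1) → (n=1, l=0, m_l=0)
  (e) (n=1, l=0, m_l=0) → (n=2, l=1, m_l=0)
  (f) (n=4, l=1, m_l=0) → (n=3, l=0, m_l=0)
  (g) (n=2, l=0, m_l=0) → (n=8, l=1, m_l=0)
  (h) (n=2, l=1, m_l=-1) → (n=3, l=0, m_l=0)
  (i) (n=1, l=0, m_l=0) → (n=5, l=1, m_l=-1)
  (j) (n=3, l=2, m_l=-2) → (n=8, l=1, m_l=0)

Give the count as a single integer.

(a) allowed
(b) forbidden — Δl = -2 (E1 requires Δl = ±1); Δm_l = +2 (E1 requires Δm_l = 0, ±1)
(c) forbidden — Δl = -4 (E1 requires Δl = ±1); Δm_l = +4 (E1 requires Δm_l = 0, ±1)
(d) allowed
(e) allowed
(f) allowed
(g) allowed
(h) allowed
(i) allowed
(j) forbidden — Δm_l = +2 (E1 requires Δm_l = 0, ±1)
Total allowed: 7 of 10.

7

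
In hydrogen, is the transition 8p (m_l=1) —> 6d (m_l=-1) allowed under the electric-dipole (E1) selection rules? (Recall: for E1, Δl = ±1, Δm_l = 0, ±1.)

forbidden

l: 1 → 2 (Δl = +1). Δl = ±1 ok.
m_l: 1 → -1 (Δm_l = -2). |Δm_l| ≤ 1 fails.
The transition is electric-dipole forbidden.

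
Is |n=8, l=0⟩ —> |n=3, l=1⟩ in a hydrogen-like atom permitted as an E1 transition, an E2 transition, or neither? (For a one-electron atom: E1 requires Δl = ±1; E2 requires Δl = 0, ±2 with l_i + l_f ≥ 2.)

E1

Δl = 1 − 0 = +1; l_i + l_f = 1.
E1 (Δl = ±1): satisfied.
E2 (Δl = 0,±2, l_i+l_f ≥ 2): not satisfied.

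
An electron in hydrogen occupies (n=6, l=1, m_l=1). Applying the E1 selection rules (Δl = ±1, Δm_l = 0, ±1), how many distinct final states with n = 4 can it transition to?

4

E1 requires Δl = ±1, so l_f ∈ {0, 2}; with 0 ≤ l_f ≤ n_f−1 = 3, the allowed l_f values are {0, 2}.
For l_f = 0: m_f ∈ {m_i−1, m_i, m_i+1} ∩ [−0, 0] = {0} → 1 state.
For l_f = 2: m_f ∈ {m_i−1, m_i, m_i+1} ∩ [−2, 2] = {0, 1, 2} → 3 states.
Total: 4.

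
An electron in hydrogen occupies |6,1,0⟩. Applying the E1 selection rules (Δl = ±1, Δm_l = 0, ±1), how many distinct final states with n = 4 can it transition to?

E1 requires Δl = ±1, so l_f ∈ {0, 2}; with 0 ≤ l_f ≤ n_f−1 = 3, the allowed l_f values are {0, 2}.
For l_f = 0: m_f ∈ {m_i−1, m_i, m_i+1} ∩ [−0, 0] = {0} → 1 state.
For l_f = 2: m_f ∈ {m_i−1, m_i, m_i+1} ∩ [−2, 2] = {-1, 0, 1} → 3 states.
Total: 4.

4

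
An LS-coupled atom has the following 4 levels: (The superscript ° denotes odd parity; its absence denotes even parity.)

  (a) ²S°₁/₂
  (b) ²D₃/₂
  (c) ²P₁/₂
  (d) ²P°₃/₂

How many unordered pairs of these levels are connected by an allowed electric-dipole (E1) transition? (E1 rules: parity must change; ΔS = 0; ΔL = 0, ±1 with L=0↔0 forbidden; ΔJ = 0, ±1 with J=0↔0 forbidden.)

3

(a)–(b): forbidden (ΔL).
(a)–(c): allowed.
(a)–(d): forbidden (parity).
(b)–(c): forbidden (parity).
(b)–(d): allowed.
(c)–(d): allowed.
Allowed pairs: 3 of 6.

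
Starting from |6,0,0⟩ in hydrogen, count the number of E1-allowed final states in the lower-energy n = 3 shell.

E1 requires Δl = ±1, so l_f ∈ {-1, 1}; with 0 ≤ l_f ≤ n_f−1 = 2, the allowed l_f values are {1}.
For l_f = 1: m_f ∈ {m_i−1, m_i, m_i+1} ∩ [−1, 1] = {-1, 0, 1} → 3 states.
Total: 3.

3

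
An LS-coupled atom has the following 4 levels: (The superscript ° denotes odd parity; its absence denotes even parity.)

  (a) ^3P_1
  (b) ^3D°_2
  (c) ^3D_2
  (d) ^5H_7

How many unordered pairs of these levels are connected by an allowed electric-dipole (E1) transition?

(a)–(b): allowed.
(a)–(c): forbidden (parity).
(a)–(d): forbidden (parity, ΔS, ΔL, ΔJ).
(b)–(c): allowed.
(b)–(d): forbidden (ΔS, ΔL, ΔJ).
(c)–(d): forbidden (parity, ΔS, ΔL, ΔJ).
Allowed pairs: 2 of 6.

2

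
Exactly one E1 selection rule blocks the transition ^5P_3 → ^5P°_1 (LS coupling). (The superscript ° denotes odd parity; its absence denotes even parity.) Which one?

Initial level: S=2, L=1, J=3, parity even. Final level: S=2, L=1, J=1, parity odd.
Parity must change: even → odd — ok.
ΔS = 0: S: 2 → 2 — ok.
ΔL = 0, ±1 (not L=0↔0): L: 1 → 1, ΔL = +0 — ok.
ΔJ = 0, ±1 (not J=0↔0): J: 3 → 1, ΔJ = -2 — fails.

the ΔJ = 0, ±1 rule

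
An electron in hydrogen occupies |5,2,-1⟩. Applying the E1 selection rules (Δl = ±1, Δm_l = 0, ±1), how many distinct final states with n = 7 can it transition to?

5

E1 requires Δl = ±1, so l_f ∈ {1, 3}; with 0 ≤ l_f ≤ n_f−1 = 6, the allowed l_f values are {1, 3}.
For l_f = 1: m_f ∈ {m_i−1, m_i, m_i+1} ∩ [−1, 1] = {-1, 0} → 2 states.
For l_f = 3: m_f ∈ {m_i−1, m_i, m_i+1} ∩ [−3, 3] = {-2, -1, 0} → 3 states.
Total: 5.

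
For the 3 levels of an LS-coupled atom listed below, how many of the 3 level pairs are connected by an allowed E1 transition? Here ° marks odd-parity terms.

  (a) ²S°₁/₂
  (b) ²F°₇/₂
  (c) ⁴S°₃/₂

0

(a)–(b): forbidden (parity, ΔL, ΔJ).
(a)–(c): forbidden (parity, ΔS, ΔL).
(b)–(c): forbidden (parity, ΔS, ΔL, ΔJ).
Allowed pairs: 0 of 3.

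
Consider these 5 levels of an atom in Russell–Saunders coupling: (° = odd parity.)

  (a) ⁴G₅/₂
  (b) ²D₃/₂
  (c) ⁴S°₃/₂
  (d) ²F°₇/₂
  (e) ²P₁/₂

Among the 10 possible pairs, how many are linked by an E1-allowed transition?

0

(a)–(b): forbidden (parity, ΔS, ΔL).
(a)–(c): forbidden (ΔL).
(a)–(d): forbidden (ΔS).
(a)–(e): forbidden (parity, ΔS, ΔL, ΔJ).
(b)–(c): forbidden (ΔS, ΔL).
(b)–(d): forbidden (ΔJ).
(b)–(e): forbidden (parity).
(c)–(d): forbidden (parity, ΔS, ΔL, ΔJ).
(c)–(e): forbidden (ΔS).
(d)–(e): forbidden (ΔL, ΔJ).
Allowed pairs: 0 of 10.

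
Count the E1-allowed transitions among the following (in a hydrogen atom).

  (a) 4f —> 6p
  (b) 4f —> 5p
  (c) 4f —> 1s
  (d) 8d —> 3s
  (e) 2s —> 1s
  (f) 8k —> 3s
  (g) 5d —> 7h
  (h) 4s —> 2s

0

(a) forbidden — Δl = -2 (E1 requires Δl = ±1)
(b) forbidden — Δl = -2 (E1 requires Δl = ±1)
(c) forbidden — Δl = -3 (E1 requires Δl = ±1)
(d) forbidden — Δl = -2 (E1 requires Δl = ±1)
(e) forbidden — Δl = +0 (E1 requires Δl = ±1)
(f) forbidden — Δl = -7 (E1 requires Δl = ±1)
(g) forbidden — Δl = +3 (E1 requires Δl = ±1)
(h) forbidden — Δl = +0 (E1 requires Δl = ±1)
Total allowed: 0 of 8.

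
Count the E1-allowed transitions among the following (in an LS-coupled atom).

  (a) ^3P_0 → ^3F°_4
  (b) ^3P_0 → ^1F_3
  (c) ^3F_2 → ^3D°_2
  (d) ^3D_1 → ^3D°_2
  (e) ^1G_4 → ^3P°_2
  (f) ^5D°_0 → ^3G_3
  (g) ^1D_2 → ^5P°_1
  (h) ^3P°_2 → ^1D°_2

(a) forbidden (ΔL, ΔJ fail)
(b) forbidden (parity, ΔS, ΔL, ΔJ fail)
(c) allowed
(d) allowed
(e) forbidden (ΔS, ΔL, ΔJ fail)
(f) forbidden (ΔS, ΔL, ΔJ fail)
(g) forbidden (ΔS fails)
(h) forbidden (parity, ΔS fail)
Total allowed: 2 of 8.

2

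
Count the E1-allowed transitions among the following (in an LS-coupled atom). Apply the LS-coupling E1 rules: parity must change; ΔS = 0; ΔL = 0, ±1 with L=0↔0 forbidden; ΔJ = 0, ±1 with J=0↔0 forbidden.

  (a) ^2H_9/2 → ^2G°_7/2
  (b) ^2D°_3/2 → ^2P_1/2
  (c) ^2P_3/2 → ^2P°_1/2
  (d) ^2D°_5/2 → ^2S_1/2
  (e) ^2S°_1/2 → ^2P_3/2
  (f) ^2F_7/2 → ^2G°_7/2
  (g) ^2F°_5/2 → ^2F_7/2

(a) allowed
(b) allowed
(c) allowed
(d) forbidden (ΔL, ΔJ fail)
(e) allowed
(f) allowed
(g) allowed
Total allowed: 6 of 7.

6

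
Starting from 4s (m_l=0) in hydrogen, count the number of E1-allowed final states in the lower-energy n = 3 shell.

3

E1 requires Δl = ±1, so l_f ∈ {-1, 1}; with 0 ≤ l_f ≤ n_f−1 = 2, the allowed l_f values are {1}.
For l_f = 1: m_f ∈ {m_i−1, m_i, m_i+1} ∩ [−1, 1] = {-1, 0, 1} → 3 states.
Total: 3.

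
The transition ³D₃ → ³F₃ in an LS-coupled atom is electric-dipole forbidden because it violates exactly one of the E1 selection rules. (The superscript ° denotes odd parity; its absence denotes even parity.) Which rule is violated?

parity

Initial level: S=1, L=2, J=3, parity even. Final level: S=1, L=3, J=3, parity even.
Parity must change: even → even — fails.
ΔS = 0: S: 1 → 1 — ok.
ΔL = 0, ±1 (not L=0↔0): L: 2 → 3, ΔL = +1 — ok.
ΔJ = 0, ±1 (not J=0↔0): J: 3 → 3, ΔJ = +0 — ok.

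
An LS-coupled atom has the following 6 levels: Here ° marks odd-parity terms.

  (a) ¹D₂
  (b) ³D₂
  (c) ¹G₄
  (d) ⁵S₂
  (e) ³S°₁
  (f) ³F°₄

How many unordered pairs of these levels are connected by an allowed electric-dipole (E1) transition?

(a)–(b): forbidden (parity, ΔS).
(a)–(c): forbidden (parity, ΔL, ΔJ).
(a)–(d): forbidden (parity, ΔS, ΔL).
(a)–(e): forbidden (ΔS, ΔL).
(a)–(f): forbidden (ΔS, ΔJ).
(b)–(c): forbidden (parity, ΔS, ΔL, ΔJ).
(b)–(d): forbidden (parity, ΔS, ΔL).
(b)–(e): forbidden (ΔL).
(b)–(f): forbidden (ΔJ).
(c)–(d): forbidden (parity, ΔS, ΔL, ΔJ).
(c)–(e): forbidden (ΔS, ΔL, ΔJ).
(c)–(f): forbidden (ΔS).
(d)–(e): forbidden (ΔS, ΔL).
(d)–(f): forbidden (ΔS, ΔL, ΔJ).
(e)–(f): forbidden (parity, ΔL, ΔJ).
Allowed pairs: 0 of 15.

0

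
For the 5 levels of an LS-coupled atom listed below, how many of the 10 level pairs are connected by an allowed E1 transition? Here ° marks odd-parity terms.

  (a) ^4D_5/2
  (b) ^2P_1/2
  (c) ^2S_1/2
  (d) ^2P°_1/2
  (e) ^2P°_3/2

4

(a)–(b): forbidden (parity, ΔS, ΔJ).
(a)–(c): forbidden (parity, ΔS, ΔL, ΔJ).
(a)–(d): forbidden (ΔS, ΔJ).
(a)–(e): forbidden (ΔS).
(b)–(c): forbidden (parity).
(b)–(d): allowed.
(b)–(e): allowed.
(c)–(d): allowed.
(c)–(e): allowed.
(d)–(e): forbidden (parity).
Allowed pairs: 4 of 10.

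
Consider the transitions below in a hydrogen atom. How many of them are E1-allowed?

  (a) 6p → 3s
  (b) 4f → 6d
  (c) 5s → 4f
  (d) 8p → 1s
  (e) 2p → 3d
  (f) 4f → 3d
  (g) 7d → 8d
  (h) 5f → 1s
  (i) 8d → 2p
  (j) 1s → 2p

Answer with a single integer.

7

(a) allowed
(b) allowed
(c) forbidden — Δl = +3 (E1 requires Δl = ±1)
(d) allowed
(e) allowed
(f) allowed
(g) forbidden — Δl = +0 (E1 requires Δl = ±1)
(h) forbidden — Δl = -3 (E1 requires Δl = ±1)
(i) allowed
(j) allowed
Total allowed: 7 of 10.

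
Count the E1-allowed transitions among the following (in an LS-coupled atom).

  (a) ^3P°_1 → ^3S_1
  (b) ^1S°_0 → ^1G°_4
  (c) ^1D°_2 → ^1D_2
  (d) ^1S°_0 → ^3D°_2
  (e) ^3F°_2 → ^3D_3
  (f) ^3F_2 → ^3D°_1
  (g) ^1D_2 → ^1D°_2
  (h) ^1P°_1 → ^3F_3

(a) allowed
(b) forbidden (parity, ΔL, ΔJ fail)
(c) allowed
(d) forbidden (parity, ΔS, ΔL, ΔJ fail)
(e) allowed
(f) allowed
(g) allowed
(h) forbidden (ΔS, ΔL, ΔJ fail)
Total allowed: 5 of 8.

5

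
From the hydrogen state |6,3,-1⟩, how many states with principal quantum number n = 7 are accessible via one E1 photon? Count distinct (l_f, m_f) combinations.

6

E1 requires Δl = ±1, so l_f ∈ {2, 4}; with 0 ≤ l_f ≤ n_f−1 = 6, the allowed l_f values are {2, 4}.
For l_f = 2: m_f ∈ {m_i−1, m_i, m_i+1} ∩ [−2, 2] = {-2, -1, 0} → 3 states.
For l_f = 4: m_f ∈ {m_i−1, m_i, m_i+1} ∩ [−4, 4] = {-2, -1, 0} → 3 states.
Total: 6.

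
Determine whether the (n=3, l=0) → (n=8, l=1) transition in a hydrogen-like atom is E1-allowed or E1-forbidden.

allowed

Initial l = 0, final l = 1, so Δl = +1. E1 requires Δl = ±1: satisfied.
All E1 selection rules are satisfied.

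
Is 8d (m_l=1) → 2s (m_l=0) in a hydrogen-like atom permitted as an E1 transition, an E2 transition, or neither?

E2

Δl = 0 − 2 = -2; l_i + l_f = 2.
Δm_l = -1.
E1 (Δl = ±1, |Δm_l| ≤ 1): not satisfied.
E2 (Δl = 0,±2, l_i+l_f ≥ 2, |Δm_l| ≤ 2): satisfied.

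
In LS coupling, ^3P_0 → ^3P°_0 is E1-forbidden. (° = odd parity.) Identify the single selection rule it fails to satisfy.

the J=0 ↔ J=0 exclusion

Reading off the term symbols: S 1→1, L 1→1, J 0→0, parity even→odd.
Parity must change: even → odd — ok.
ΔS = 0: S: 1 → 1 — ok.
ΔL = 0, ±1 (not L=0↔0): L: 1 → 1, ΔL = +0 — ok.
ΔJ = 0, ±1 (not J=0↔0): J: 0 → 0, ΔJ = +0 — fails.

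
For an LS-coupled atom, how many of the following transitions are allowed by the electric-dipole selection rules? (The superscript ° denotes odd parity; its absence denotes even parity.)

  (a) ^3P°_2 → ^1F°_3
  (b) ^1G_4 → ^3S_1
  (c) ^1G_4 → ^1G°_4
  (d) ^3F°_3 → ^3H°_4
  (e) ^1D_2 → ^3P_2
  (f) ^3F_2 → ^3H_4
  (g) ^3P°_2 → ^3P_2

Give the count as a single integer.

2

(a) forbidden (parity, ΔS, ΔL fail)
(b) forbidden (parity, ΔS, ΔL, ΔJ fail)
(c) allowed
(d) forbidden (parity, ΔL fail)
(e) forbidden (parity, ΔS fail)
(f) forbidden (parity, ΔL, ΔJ fail)
(g) allowed
Total allowed: 2 of 7.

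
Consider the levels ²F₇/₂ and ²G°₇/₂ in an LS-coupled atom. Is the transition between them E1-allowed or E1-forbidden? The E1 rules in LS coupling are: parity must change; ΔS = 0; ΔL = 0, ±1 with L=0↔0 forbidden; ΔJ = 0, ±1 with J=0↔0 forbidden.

Initial level: S=1/2, L=3, J=7/2, parity even. Final level: S=1/2, L=4, J=7/2, parity odd.
Parity must change: even → odd — satisfied.
ΔL = 0, ±1 (not L=0↔0): L: 3 → 4, ΔL = +1 — satisfied.
ΔS = 0: S: 1/2 → 1/2 — satisfied.
ΔJ = 0, ±1 (not J=0↔0): J: 7/2 → 7/2, ΔJ = +0 — satisfied.
All four E1 rules are satisfied.

allowed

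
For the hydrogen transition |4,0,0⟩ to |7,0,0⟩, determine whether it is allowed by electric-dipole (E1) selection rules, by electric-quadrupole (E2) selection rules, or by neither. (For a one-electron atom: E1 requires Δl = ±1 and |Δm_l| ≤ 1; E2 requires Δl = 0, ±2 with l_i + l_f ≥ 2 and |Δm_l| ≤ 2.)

Δl = 0 − 0 = +0; l_i + l_f = 0.
Δm_l = +0.
E1 (Δl = ±1, |Δm_l| ≤ 1): not satisfied.
E2 (Δl = 0,±2, l_i+l_f ≥ 2, |Δm_l| ≤ 2): not satisfied.

neither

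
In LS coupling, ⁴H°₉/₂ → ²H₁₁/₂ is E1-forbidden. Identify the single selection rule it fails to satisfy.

Reading off the term symbols: S 3/2→1/2, L 5→5, J 9/2→11/2, parity odd→even.
Parity must change: odd → even — passes.
ΔS = 0: S: 3/2 → 1/2 — fails.
ΔL = 0, ±1 (not L=0↔0): L: 5 → 5, ΔL = +0 — passes.
ΔJ = 0, ±1 (not J=0↔0): J: 9/2 → 11/2, ΔJ = +1 — passes.

the ΔS = 0 rule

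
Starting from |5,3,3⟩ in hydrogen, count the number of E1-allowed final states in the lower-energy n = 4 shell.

E1 requires Δl = ±1, so l_f ∈ {2, 4}; with 0 ≤ l_f ≤ n_f−1 = 3, the allowed l_f values are {2}.
For l_f = 2: m_f ∈ {m_i−1, m_i, m_i+1} ∩ [−2, 2] = {2} → 1 state.
Total: 1.

1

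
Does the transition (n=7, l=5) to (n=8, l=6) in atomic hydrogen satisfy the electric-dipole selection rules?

allowed

Δl = 6 − 5 = +1; the E1 rule Δl = ±1 is satisfied.
All E1 selection rules are satisfied.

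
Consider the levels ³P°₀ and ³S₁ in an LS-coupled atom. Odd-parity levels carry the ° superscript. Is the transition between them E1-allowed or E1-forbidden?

Parity must change: odd → even — satisfied.
ΔS = 0: S: 1 → 1 — satisfied.
ΔL = 0, ±1 (not L=0↔0): L: 1 → 0, ΔL = -1 — satisfied.
ΔJ = 0, ±1 (not J=0↔0): J: 0 → 1, ΔJ = +1 — satisfied.
All four E1 rules are satisfied.

allowed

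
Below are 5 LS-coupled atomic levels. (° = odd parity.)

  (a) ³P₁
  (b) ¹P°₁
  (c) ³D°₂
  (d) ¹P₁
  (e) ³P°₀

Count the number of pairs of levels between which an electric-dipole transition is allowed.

(a)–(b): forbidden (ΔS).
(a)–(c): allowed.
(a)–(d): forbidden (parity, ΔS).
(a)–(e): allowed.
(b)–(c): forbidden (parity, ΔS).
(b)–(d): allowed.
(b)–(e): forbidden (parity, ΔS).
(c)–(d): forbidden (ΔS).
(c)–(e): forbidden (parity, ΔJ).
(d)–(e): forbidden (ΔS).
Allowed pairs: 3 of 10.

3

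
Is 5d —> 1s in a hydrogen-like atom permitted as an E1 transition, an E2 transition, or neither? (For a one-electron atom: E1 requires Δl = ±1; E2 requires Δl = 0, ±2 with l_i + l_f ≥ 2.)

Δl = 0 − 2 = -2; l_i + l_f = 2.
E1 (Δl = ±1): not satisfied.
E2 (Δl = 0,±2, l_i+l_f ≥ 2): satisfied.

E2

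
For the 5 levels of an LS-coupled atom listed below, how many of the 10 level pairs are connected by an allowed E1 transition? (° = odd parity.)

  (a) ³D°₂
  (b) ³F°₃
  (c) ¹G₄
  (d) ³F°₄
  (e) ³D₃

3

(a)–(b): forbidden (parity).
(a)–(c): forbidden (ΔS, ΔL, ΔJ).
(a)–(d): forbidden (parity, ΔJ).
(a)–(e): allowed.
(b)–(c): forbidden (ΔS).
(b)–(d): forbidden (parity).
(b)–(e): allowed.
(c)–(d): forbidden (ΔS).
(c)–(e): forbidden (parity, ΔS, ΔL).
(d)–(e): allowed.
Allowed pairs: 3 of 10.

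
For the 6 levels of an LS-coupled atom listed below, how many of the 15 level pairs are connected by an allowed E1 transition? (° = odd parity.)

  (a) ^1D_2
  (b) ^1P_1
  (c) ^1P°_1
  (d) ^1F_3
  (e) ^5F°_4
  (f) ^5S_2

(a)–(b): forbidden (parity).
(a)–(c): allowed.
(a)–(d): forbidden (parity).
(a)–(e): forbidden (ΔS, ΔJ).
(a)–(f): forbidden (parity, ΔS, ΔL).
(b)–(c): allowed.
(b)–(d): forbidden (parity, ΔL, ΔJ).
(b)–(e): forbidden (ΔS, ΔL, ΔJ).
(b)–(f): forbidden (parity, ΔS).
(c)–(d): forbidden (ΔL, ΔJ).
(c)–(e): forbidden (parity, ΔS, ΔL, ΔJ).
(c)–(f): forbidden (ΔS).
(d)–(e): forbidden (ΔS).
(d)–(f): forbidden (parity, ΔS, ΔL).
(e)–(f): forbidden (ΔL, ΔJ).
Allowed pairs: 2 of 15.

2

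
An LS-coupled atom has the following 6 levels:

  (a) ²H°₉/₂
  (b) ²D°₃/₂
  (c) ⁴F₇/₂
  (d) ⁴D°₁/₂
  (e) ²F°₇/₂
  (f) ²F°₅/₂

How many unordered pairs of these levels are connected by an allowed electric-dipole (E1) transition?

0

(a)–(b): forbidden (parity, ΔL, ΔJ).
(a)–(c): forbidden (ΔS, ΔL).
(a)–(d): forbidden (parity, ΔS, ΔL, ΔJ).
(a)–(e): forbidden (parity, ΔL).
(a)–(f): forbidden (parity, ΔL, ΔJ).
(b)–(c): forbidden (ΔS, ΔJ).
(b)–(d): forbidden (parity, ΔS).
(b)–(e): forbidden (parity, ΔJ).
(b)–(f): forbidden (parity).
(c)–(d): forbidden (ΔJ).
(c)–(e): forbidden (ΔS).
(c)–(f): forbidden (ΔS).
(d)–(e): forbidden (parity, ΔS, ΔJ).
(d)–(f): forbidden (parity, ΔS, ΔJ).
(e)–(f): forbidden (parity).
Allowed pairs: 0 of 15.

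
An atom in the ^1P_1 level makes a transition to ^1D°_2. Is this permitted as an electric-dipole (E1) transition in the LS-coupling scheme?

allowed

Reading off the term symbols: S 0→0, L 1→2, J 1→2, parity even→odd.
Parity must change: even → odd — satisfied.
ΔS = 0: S: 0 → 0 — satisfied.
ΔL = 0, ±1 (not L=0↔0): L: 1 → 2, ΔL = +1 — satisfied.
ΔJ = 0, ±1 (not J=0↔0): J: 1 → 2, ΔJ = +1 — satisfied.
All four E1 rules are satisfied.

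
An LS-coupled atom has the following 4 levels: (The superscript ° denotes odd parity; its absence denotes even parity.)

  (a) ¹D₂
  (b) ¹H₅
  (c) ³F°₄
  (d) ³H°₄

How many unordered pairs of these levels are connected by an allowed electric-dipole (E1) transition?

(a)–(b): forbidden (parity, ΔL, ΔJ).
(a)–(c): forbidden (ΔS, ΔJ).
(a)–(d): forbidden (ΔS, ΔL, ΔJ).
(b)–(c): forbidden (ΔS, ΔL).
(b)–(d): forbidden (ΔS).
(c)–(d): forbidden (parity, ΔL).
Allowed pairs: 0 of 6.

0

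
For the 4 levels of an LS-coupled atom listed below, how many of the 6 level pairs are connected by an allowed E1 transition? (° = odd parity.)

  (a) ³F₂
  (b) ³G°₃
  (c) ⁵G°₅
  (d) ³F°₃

2

(a)–(b): allowed.
(a)–(c): forbidden (ΔS, ΔJ).
(a)–(d): allowed.
(b)–(c): forbidden (parity, ΔS, ΔJ).
(b)–(d): forbidden (parity).
(c)–(d): forbidden (parity, ΔS, ΔJ).
Allowed pairs: 2 of 6.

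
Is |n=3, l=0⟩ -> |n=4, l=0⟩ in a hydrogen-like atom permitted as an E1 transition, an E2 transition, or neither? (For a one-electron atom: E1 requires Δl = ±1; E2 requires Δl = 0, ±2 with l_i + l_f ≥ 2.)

Δl = 0 − 0 = +0; l_i + l_f = 0.
E1 (Δl = ±1): not satisfied.
E2 (Δl = 0,±2, l_i+l_f ≥ 2): not satisfied.

neither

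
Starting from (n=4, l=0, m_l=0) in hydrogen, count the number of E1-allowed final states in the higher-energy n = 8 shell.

3

E1 requires Δl = ±1, so l_f ∈ {-1, 1}; with 0 ≤ l_f ≤ n_f−1 = 7, the allowed l_f values are {1}.
For l_f = 1: m_f ∈ {m_i−1, m_i, m_i+1} ∩ [−1, 1] = {-1, 0, 1} → 3 states.
Total: 3.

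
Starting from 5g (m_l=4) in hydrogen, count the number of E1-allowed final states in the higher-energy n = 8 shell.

E1 requires Δl = ±1, so l_f ∈ {3, 5}; with 0 ≤ l_f ≤ n_f−1 = 7, the allowed l_f values are {3, 5}.
For l_f = 3: m_f ∈ {m_i−1, m_i, m_i+1} ∩ [−3, 3] = {3} → 1 state.
For l_f = 5: m_f ∈ {m_i−1, m_i, m_i+1} ∩ [−5, 5] = {3, 4, 5} → 3 states.
Total: 4.

4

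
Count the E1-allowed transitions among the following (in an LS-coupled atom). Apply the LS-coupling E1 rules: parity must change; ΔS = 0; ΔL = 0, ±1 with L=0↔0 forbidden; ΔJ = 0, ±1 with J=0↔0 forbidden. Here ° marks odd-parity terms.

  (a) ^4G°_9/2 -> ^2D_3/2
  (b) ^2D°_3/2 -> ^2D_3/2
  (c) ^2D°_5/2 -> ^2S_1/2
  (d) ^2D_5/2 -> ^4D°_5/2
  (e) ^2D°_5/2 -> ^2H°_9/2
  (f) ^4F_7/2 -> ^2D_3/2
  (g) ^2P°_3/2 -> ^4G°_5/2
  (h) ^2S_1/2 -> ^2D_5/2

1

(a) forbidden (ΔS, ΔL, ΔJ fail)
(b) allowed
(c) forbidden (ΔL, ΔJ fail)
(d) forbidden (ΔS fails)
(e) forbidden (parity, ΔL, ΔJ fail)
(f) forbidden (parity, ΔS, ΔJ fail)
(g) forbidden (parity, ΔS, ΔL fail)
(h) forbidden (parity, ΔL, ΔJ fail)
Total allowed: 1 of 8.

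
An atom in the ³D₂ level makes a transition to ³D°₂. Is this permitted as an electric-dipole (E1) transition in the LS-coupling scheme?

Initial level: S=1, L=2, J=2, parity even. Final level: S=1, L=2, J=2, parity odd.
ΔJ = 0, ±1 (not J=0↔0): J: 2 → 2, ΔJ = +0 — passes.
ΔS = 0: S: 1 → 1 — passes.
ΔL = 0, ±1 (not L=0↔0): L: 2 → 2, ΔL = +0 — passes.
Parity must change: even → odd — passes.
All four E1 rules are satisfied.

allowed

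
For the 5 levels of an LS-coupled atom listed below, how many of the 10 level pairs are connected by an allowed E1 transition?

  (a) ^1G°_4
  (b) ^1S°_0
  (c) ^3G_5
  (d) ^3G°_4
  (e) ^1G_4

2

(a)–(b): forbidden (parity, ΔL, ΔJ).
(a)–(c): forbidden (ΔS).
(a)–(d): forbidden (parity, ΔS).
(a)–(e): allowed.
(b)–(c): forbidden (ΔS, ΔL, ΔJ).
(b)–(d): forbidden (parity, ΔS, ΔL, ΔJ).
(b)–(e): forbidden (ΔL, ΔJ).
(c)–(d): allowed.
(c)–(e): forbidden (parity, ΔS).
(d)–(e): forbidden (ΔS).
Allowed pairs: 2 of 10.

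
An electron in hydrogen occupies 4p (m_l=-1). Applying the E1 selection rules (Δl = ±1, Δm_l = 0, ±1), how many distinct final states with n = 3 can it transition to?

4

E1 requires Δl = ±1, so l_f ∈ {0, 2}; with 0 ≤ l_f ≤ n_f−1 = 2, the allowed l_f values are {0, 2}.
For l_f = 0: m_f ∈ {m_i−1, m_i, m_i+1} ∩ [−0, 0] = {0} → 1 state.
For l_f = 2: m_f ∈ {m_i−1, m_i, m_i+1} ∩ [−2, 2] = {-2, -1, 0} → 3 states.
Total: 4.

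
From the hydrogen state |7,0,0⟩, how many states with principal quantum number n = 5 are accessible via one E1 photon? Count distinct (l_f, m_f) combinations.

E1 requires Δl = ±1, so l_f ∈ {-1, 1}; with 0 ≤ l_f ≤ n_f−1 = 4, the allowed l_f values are {1}.
For l_f = 1: m_f ∈ {m_i−1, m_i, m_i+1} ∩ [−1, 1] = {-1, 0, 1} → 3 states.
Total: 3.

3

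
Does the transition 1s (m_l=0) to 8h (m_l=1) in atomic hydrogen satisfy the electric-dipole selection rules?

forbidden

l: 0 → 5 (Δl = +5). Δl = ±1 ✗.
m_l: 0 → 1 (Δm_l = +1). |Δm_l| ≤ 1 ✓.
The transition is electric-dipole forbidden.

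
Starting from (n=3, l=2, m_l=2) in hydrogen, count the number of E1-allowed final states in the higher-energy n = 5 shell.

E1 requires Δl = ±1, so l_f ∈ {1, 3}; with 0 ≤ l_f ≤ n_f−1 = 4, the allowed l_f values are {1, 3}.
For l_f = 1: m_f ∈ {m_i−1, m_i, m_i+1} ∩ [−1, 1] = {1} → 1 state.
For l_f = 3: m_f ∈ {m_i−1, m_i, m_i+1} ∩ [−3, 3] = {1, 2, 3} → 3 states.
Total: 4.

4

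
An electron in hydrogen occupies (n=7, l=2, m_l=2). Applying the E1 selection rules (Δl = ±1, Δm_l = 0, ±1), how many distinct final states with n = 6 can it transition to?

4

E1 requires Δl = ±1, so l_f ∈ {1, 3}; with 0 ≤ l_f ≤ n_f−1 = 5, the allowed l_f values are {1, 3}.
For l_f = 1: m_f ∈ {m_i−1, m_i, m_i+1} ∩ [−1, 1] = {1} → 1 state.
For l_f = 3: m_f ∈ {m_i−1, m_i, m_i+1} ∩ [−3, 3] = {1, 2, 3} → 3 states.
Total: 4.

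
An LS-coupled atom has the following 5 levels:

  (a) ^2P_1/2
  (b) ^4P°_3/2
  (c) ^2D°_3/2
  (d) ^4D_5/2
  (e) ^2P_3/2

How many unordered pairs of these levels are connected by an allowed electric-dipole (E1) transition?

(a)–(b): forbidden (ΔS).
(a)–(c): allowed.
(a)–(d): forbidden (parity, ΔS, ΔJ).
(a)–(e): forbidden (parity).
(b)–(c): forbidden (parity, ΔS).
(b)–(d): allowed.
(b)–(e): forbidden (ΔS).
(c)–(d): forbidden (ΔS).
(c)–(e): allowed.
(d)–(e): forbidden (parity, ΔS).
Allowed pairs: 3 of 10.

3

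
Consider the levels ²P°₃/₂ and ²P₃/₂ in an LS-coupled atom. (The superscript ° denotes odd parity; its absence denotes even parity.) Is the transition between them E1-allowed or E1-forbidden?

Reading off the term symbols: S 1/2→1/2, L 1→1, J 3/2→3/2, parity odd→even.
Parity must change: odd → even — satisfied.
ΔS = 0: S: 1/2 → 1/2 — satisfied.
ΔL = 0, ±1 (not L=0↔0): L: 1 → 1, ΔL = +0 — satisfied.
ΔJ = 0, ±1 (not J=0↔0): J: 3/2 → 3/2, ΔJ = +0 — satisfied.
All four E1 rules are satisfied.

allowed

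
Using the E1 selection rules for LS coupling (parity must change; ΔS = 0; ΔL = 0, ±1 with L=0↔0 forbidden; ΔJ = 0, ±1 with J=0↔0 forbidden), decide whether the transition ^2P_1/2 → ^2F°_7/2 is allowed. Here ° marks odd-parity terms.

Parity must change: even → odd — ✓.
ΔS = 0: S: 1/2 → 1/2 — ✓.
ΔL = 0, ±1 (not L=0↔0): L: 1 → 3, ΔL = +2 — ✗.
ΔJ = 0, ±1 (not J=0↔0): J: 1/2 → 7/2, ΔJ = +3 — ✗.
Rule(s) violated: ΔL, ΔJ.

forbidden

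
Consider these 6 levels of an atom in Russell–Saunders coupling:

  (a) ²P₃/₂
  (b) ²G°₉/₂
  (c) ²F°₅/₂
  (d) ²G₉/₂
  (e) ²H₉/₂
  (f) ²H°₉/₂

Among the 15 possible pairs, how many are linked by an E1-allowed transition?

(a)–(b): forbidden (ΔL, ΔJ).
(a)–(c): forbidden (ΔL).
(a)–(d): forbidden (parity, ΔL, ΔJ).
(a)–(e): forbidden (parity, ΔL, ΔJ).
(a)–(f): forbidden (ΔL, ΔJ).
(b)–(c): forbidden (parity, ΔJ).
(b)–(d): allowed.
(b)–(e): allowed.
(b)–(f): forbidden (parity).
(c)–(d): forbidden (ΔJ).
(c)–(e): forbidden (ΔL, ΔJ).
(c)–(f): forbidden (parity, ΔL, ΔJ).
(d)–(e): forbidden (parity).
(d)–(f): allowed.
(e)–(f): allowed.
Allowed pairs: 4 of 15.

4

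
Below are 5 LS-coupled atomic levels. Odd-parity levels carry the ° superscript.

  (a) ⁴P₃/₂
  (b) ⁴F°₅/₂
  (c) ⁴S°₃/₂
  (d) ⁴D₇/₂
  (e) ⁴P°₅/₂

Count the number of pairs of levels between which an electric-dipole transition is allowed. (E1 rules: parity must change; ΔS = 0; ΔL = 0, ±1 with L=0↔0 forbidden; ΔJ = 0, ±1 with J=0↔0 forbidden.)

(a)–(b): forbidden (ΔL).
(a)–(c): allowed.
(a)–(d): forbidden (parity, ΔJ).
(a)–(e): allowed.
(b)–(c): forbidden (parity, ΔL).
(b)–(d): allowed.
(b)–(e): forbidden (parity, ΔL).
(c)–(d): forbidden (ΔL, ΔJ).
(c)–(e): forbidden (parity).
(d)–(e): allowed.
Allowed pairs: 4 of 10.

4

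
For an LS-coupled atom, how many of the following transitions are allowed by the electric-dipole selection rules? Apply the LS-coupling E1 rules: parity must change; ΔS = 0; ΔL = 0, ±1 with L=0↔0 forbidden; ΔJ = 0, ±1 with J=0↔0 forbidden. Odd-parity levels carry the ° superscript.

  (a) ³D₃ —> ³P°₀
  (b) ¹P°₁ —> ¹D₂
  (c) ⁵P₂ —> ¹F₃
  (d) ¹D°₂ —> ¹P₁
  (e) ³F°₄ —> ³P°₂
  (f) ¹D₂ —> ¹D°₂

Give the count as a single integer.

3

(a) forbidden (ΔJ fails)
(b) allowed
(c) forbidden (parity, ΔS, ΔL fail)
(d) allowed
(e) forbidden (parity, ΔL, ΔJ fail)
(f) allowed
Total allowed: 3 of 6.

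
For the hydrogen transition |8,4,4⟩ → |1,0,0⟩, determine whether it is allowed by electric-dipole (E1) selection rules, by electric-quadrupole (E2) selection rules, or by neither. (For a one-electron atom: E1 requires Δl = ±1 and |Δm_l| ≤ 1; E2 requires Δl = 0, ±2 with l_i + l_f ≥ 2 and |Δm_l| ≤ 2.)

neither

Δl = 0 − 4 = -4; l_i + l_f = 4.
Δm_l = -4.
E1 (Δl = ±1, |Δm_l| ≤ 1): not satisfied.
E2 (Δl = 0,±2, l_i+l_f ≥ 2, |Δm_l| ≤ 2): not satisfied.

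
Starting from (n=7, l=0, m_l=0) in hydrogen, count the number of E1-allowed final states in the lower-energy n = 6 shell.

E1 requires Δl = ±1, so l_f ∈ {-1, 1}; with 0 ≤ l_f ≤ n_f−1 = 5, the allowed l_f values are {1}.
For l_f = 1: m_f ∈ {m_i−1, m_i, m_i+1} ∩ [−1, 1] = {-1, 0, 1} → 3 states.
Total: 3.

3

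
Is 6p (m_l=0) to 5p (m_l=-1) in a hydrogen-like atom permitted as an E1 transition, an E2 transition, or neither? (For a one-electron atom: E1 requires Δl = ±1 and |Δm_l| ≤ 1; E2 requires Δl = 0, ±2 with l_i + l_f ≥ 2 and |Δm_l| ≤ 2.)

E2

Δl = 1 − 1 = +0; l_i + l_f = 2.
Δm_l = -1.
E1 (Δl = ±1, |Δm_l| ≤ 1): not satisfied.
E2 (Δl = 0,±2, l_i+l_f ≥ 2, |Δm_l| ≤ 2): satisfied.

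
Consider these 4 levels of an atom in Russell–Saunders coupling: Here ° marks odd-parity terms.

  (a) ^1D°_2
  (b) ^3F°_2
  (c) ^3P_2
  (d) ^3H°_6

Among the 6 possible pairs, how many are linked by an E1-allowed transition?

(a)–(b): forbidden (parity, ΔS).
(a)–(c): forbidden (ΔS).
(a)–(d): forbidden (parity, ΔS, ΔL, ΔJ).
(b)–(c): forbidden (ΔL).
(b)–(d): forbidden (parity, ΔL, ΔJ).
(c)–(d): forbidden (ΔL, ΔJ).
Allowed pairs: 0 of 6.

0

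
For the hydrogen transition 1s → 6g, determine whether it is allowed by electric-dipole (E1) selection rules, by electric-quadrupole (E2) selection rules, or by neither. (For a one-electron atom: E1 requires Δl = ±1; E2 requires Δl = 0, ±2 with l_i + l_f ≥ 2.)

neither

Δl = 4 − 0 = +4; l_i + l_f = 4.
E1 (Δl = ±1): not satisfied.
E2 (Δl = 0,±2, l_i+l_f ≥ 2): not satisfied.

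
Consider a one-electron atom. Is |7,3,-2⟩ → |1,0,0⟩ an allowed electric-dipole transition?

forbidden

Initial l = 3, final l = 0, so Δl = -3. E1 requires Δl = ±1: violated.
Δm_l = 0 − (-2) = +2. E1 requires Δm_l = 0, ±1: violated.
The transition is electric-dipole forbidden.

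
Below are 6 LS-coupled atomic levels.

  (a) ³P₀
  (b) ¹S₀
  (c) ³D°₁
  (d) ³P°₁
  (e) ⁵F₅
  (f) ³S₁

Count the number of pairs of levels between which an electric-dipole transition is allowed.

3

(a)–(b): forbidden (parity, ΔS, ΔJ).
(a)–(c): allowed.
(a)–(d): allowed.
(a)–(e): forbidden (parity, ΔS, ΔL, ΔJ).
(a)–(f): forbidden (parity).
(b)–(c): forbidden (ΔS, ΔL).
(b)–(d): forbidden (ΔS).
(b)–(e): forbidden (parity, ΔS, ΔL, ΔJ).
(b)–(f): forbidden (parity, ΔS, ΔL).
(c)–(d): forbidden (parity).
(c)–(e): forbidden (ΔS, ΔJ).
(c)–(f): forbidden (ΔL).
(d)–(e): forbidden (ΔS, ΔL, ΔJ).
(d)–(f): allowed.
(e)–(f): forbidden (parity, ΔS, ΔL, ΔJ).
Allowed pairs: 3 of 15.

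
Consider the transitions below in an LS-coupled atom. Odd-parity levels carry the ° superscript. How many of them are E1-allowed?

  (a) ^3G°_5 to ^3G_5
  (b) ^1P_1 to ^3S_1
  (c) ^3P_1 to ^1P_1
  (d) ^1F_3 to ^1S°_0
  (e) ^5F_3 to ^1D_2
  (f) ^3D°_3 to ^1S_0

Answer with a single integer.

1

(a) allowed
(b) forbidden (parity, ΔS fail)
(c) forbidden (parity, ΔS fail)
(d) forbidden (ΔL, ΔJ fail)
(e) forbidden (parity, ΔS fail)
(f) forbidden (ΔS, ΔL, ΔJ fail)
Total allowed: 1 of 6.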